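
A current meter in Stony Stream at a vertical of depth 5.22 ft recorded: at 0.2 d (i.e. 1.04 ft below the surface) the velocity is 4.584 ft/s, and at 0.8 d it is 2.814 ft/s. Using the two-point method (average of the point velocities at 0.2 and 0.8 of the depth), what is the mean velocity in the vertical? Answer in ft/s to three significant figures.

3.70 ft/s

v̄ = (4.584 + 2.814) / 2 = 3.699 ft/s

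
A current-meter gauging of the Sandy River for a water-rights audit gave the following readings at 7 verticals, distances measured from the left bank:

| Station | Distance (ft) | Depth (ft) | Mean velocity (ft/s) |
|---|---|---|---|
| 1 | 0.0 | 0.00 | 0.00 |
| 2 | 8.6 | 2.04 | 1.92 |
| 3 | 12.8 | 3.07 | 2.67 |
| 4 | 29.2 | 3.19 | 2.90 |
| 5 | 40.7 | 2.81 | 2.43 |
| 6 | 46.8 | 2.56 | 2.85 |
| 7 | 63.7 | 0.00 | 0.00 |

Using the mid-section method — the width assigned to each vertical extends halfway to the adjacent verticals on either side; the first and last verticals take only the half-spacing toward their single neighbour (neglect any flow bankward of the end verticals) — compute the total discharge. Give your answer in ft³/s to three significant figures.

383 ft³/s

w_2 = (12.8 − 0.0)/2 = 6.4 ft; q_2 = 1.92 × 2.04 × 6.4 = 25.07 ft³/s
w_3 = (29.2 − 8.6)/2 = 10.3 ft; q_3 = 2.67 × 3.07 × 10.3 = 84.43 ft³/s
w_4 = (40.7 − 12.8)/2 = 13.95 ft; q_4 = 2.90 × 3.19 × 13.95 = 129.1 ft³/s
w_5 = (46.8 − 29.2)/2 = 8.8 ft; q_5 = 2.43 × 2.81 × 8.8 = 60.09 ft³/s
w_6 = (63.7 − 40.7)/2 = 11.5 ft; q_6 = 2.85 × 2.56 × 11.5 = 83.90 ft³/s
Stations 1, 7 contribute zero (depth or velocity is 0).
Q = Σ qᵢ = 382.5 ft³/s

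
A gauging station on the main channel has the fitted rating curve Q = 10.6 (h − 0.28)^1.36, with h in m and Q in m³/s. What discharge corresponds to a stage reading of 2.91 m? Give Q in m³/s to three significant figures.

39.5 m³/s

Q = 10.6 × (2.91 − 0.28)^1.36 = 10.6 × 2.63^1.36 = 39.49 m³/s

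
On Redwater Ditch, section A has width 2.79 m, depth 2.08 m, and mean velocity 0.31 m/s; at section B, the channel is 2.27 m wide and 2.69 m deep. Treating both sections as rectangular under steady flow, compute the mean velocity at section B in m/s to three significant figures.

0.295 m/s

Q = A₁V₁ = (2.79×2.08) × 0.31 = 1.799 m³/s
A₂ = 2.27 × 2.69 = 6.106 m²
V₂ = Q/A₂ = 1.799/6.106 = 0.2946 m/s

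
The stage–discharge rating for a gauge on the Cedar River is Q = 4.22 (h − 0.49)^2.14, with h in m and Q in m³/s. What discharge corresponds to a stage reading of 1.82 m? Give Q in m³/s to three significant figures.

Q = 4.22 × (1.82 − 0.49)^2.14 = 4.22 × 1.33^2.14 = 7.769 m³/s

7.77 m³/s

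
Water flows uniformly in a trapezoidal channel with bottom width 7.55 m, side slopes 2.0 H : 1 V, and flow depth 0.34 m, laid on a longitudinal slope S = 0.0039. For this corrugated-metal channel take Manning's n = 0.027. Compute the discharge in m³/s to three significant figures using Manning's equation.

2.95 m³/s

A = (b + z·y)·y = (7.55 + 2.0×0.34)×0.34 = 2.798 m²
P = b + 2y√(1+z²) = 7.55 + 2×0.34×√(1+2.0²) = 9.071 m
R = A/P = 2.798/9.071 = 0.3085 m
Q = (1/n)·A·R^(2/3)·S^(1/2) = (1/0.027) × 2.798 × 0.3085^(2/3) × 0.0039^(1/2) = 2.955 m³/s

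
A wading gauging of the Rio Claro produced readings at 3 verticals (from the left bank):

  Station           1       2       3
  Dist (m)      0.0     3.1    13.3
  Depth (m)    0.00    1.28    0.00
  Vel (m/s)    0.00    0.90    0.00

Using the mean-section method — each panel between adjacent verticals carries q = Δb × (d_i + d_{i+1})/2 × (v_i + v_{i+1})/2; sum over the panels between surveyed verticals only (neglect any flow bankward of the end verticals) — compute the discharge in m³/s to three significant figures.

3.83 m³/s

Panel 1-2: Δb = 3.1 m, d̄ = (0.00+1.28)/2 = 0.64, v̄ = (0.00+0.90)/2 = 0.45 → q = 3.1×0.64×0.45 = 0.8928 m³/s
Panel 2-3: Δb = 10.2 m, d̄ = (1.28+0.00)/2 = 0.64, v̄ = (0.90+0.00)/2 = 0.45 → q = 10.2×0.64×0.45 = 2.938 m³/s
Q = Σ q = 3.830 m³/s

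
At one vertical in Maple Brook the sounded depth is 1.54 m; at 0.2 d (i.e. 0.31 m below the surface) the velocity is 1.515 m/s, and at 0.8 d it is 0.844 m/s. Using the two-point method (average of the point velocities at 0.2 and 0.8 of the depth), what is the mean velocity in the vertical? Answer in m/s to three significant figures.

v̄ = (1.515 + 0.844) / 2 = 1.180 m/s

1.18 m/s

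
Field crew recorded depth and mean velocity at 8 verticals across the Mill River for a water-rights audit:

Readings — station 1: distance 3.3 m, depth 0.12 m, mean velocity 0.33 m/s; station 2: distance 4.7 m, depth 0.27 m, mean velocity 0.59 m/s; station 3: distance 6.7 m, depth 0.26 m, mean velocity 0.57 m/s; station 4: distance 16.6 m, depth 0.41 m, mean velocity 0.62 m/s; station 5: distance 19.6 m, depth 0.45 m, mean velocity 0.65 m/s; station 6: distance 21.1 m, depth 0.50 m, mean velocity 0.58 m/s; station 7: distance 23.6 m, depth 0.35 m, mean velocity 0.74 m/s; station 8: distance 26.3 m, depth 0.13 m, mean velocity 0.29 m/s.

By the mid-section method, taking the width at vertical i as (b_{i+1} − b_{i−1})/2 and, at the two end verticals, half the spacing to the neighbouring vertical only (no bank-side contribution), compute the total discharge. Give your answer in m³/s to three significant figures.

4.78 m³/s

w_1 = (4.7 − 3.3)/2 = 0.7 m; q_1 = 0.33 × 0.12 × 0.7 = 0.02772 m³/s
w_2 = (6.7 − 3.3)/2 = 1.7 m; q_2 = 0.59 × 0.27 × 1.7 = 0.2708 m³/s
w_3 = (16.6 − 4.7)/2 = 5.95 m; q_3 = 0.57 × 0.26 × 5.95 = 0.8818 m³/s
w_4 = (19.6 − 6.7)/2 = 6.45 m; q_4 = 0.62 × 0.41 × 6.45 = 1.640 m³/s
w_5 = (21.1 − 16.6)/2 = 2.25 m; q_5 = 0.65 × 0.45 × 2.25 = 0.6581 m³/s
w_6 = (23.6 − 19.6)/2 = 2 m; q_6 = 0.58 × 0.50 × 2 = 0.5800 m³/s
w_7 = (26.3 − 21.1)/2 = 2.6 m; q_7 = 0.74 × 0.35 × 2.6 = 0.6734 m³/s
w_8 = (26.3 − 23.6)/2 = 1.35 m; q_8 = 0.29 × 0.13 × 1.35 = 0.05090 m³/s
Q = Σ qᵢ = 4.782 m³/s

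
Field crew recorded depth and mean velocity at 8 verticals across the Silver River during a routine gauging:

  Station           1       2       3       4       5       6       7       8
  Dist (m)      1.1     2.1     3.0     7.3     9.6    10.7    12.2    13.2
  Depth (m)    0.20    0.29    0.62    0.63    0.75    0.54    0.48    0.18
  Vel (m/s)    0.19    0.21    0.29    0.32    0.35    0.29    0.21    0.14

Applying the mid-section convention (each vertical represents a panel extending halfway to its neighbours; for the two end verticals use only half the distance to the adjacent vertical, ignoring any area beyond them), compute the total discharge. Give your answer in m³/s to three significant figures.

w_1 = (2.1 − 1.1)/2 = 0.5 m; q_1 = 0.19 × 0.20 × 0.5 = 0.01900 m³/s
w_2 = (3.0 − 1.1)/2 = 0.95 m; q_2 = 0.21 × 0.29 × 0.95 = 0.05786 m³/s
w_3 = (7.3 − 2.1)/2 = 2.6 m; q_3 = 0.29 × 0.62 × 2.6 = 0.4675 m³/s
w_4 = (9.6 − 3.0)/2 = 3.3 m; q_4 = 0.32 × 0.63 × 3.3 = 0.6653 m³/s
w_5 = (10.7 − 7.3)/2 = 1.7 m; q_5 = 0.35 × 0.75 × 1.7 = 0.4463 m³/s
w_6 = (12.2 − 9.6)/2 = 1.3 m; q_6 = 0.29 × 0.54 × 1.3 = 0.2036 m³/s
w_7 = (13.2 − 10.7)/2 = 1.25 m; q_7 = 0.21 × 0.48 × 1.25 = 0.1260 m³/s
w_8 = (13.2 − 12.2)/2 = 0.5 m; q_8 = 0.14 × 0.18 × 0.5 = 0.01260 m³/s
Q = Σ qᵢ = 1.998 m³/s

2.00 m³/s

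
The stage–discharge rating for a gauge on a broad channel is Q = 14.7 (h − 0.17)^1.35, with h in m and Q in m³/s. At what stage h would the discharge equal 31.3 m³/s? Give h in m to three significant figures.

h − h₀ = (Q/C)^(1/b) = (31.3/14.7)^(1/1.35) = 1.750 m
h = 0.17 + 1.750 = 1.920 m

1.92 m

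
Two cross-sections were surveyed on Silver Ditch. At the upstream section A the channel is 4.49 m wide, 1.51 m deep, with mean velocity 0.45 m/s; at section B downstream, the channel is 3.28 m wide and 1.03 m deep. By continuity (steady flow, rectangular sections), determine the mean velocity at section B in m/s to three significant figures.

Q = A₁V₁ = (4.49×1.51) × 0.45 = 3.051 m³/s
A₂ = 3.28 × 1.03 = 3.378 m²
V₂ = Q/A₂ = 3.051/3.378 = 0.9031 m/s

0.903 m/s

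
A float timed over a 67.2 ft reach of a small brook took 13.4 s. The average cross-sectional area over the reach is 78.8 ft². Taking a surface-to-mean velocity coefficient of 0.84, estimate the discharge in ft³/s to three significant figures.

v_surface = L / t̄ = 67.2 / 13.4 = 5.015 ft/s
v_mean = 0.84 × 5.015 = 4.213 ft/s
Q = A × v_mean = 78.8 × 4.213 = 331.9 ft³/s

332 ft³/s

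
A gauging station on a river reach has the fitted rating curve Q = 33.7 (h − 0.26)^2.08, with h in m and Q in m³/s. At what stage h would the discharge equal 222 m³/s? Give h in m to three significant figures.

h − h₀ = (Q/C)^(1/b) = (222/33.7)^(1/2.08) = 2.475 m
h = 0.26 + 2.475 = 2.735 m

2.74 m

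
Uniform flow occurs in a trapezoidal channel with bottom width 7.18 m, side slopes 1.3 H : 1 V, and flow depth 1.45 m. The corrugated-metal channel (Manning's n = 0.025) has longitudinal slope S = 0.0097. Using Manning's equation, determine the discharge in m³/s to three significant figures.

A = (b + z·y)·y = (7.18 + 1.3×1.45)×1.45 = 13.14 m²
P = b + 2y√(1+z²) = 7.18 + 2×1.45×√(1+1.3²) = 11.94 m
R = A/P = 13.14/11.94 = 1.101 m
Q = (1/n)·A·R^(2/3)·S^(1/2) = (1/0.025) × 13.14 × 1.101^(2/3) × 0.0097^(1/2) = 55.22 m³/s

55.2 m³/s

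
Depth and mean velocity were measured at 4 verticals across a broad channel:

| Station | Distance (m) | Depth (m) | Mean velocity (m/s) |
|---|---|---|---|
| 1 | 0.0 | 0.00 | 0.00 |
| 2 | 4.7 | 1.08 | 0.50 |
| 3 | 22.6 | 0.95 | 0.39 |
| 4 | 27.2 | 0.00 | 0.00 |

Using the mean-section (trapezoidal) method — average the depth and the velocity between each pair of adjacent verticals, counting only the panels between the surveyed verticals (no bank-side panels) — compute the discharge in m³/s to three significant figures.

Panel 1-2: Δb = 4.7 m, d̄ = (0.00+1.08)/2 = 0.54, v̄ = (0.00+0.50)/2 = 0.25 → q = 4.7×0.54×0.25 = 0.6345 m³/s
Panel 2-3: Δb = 17.9 m, d̄ = (1.08+0.95)/2 = 1.015, v̄ = (0.50+0.39)/2 = 0.445 → q = 17.9×1.015×0.445 = 8.085 m³/s
Panel 3-4: Δb = 4.6 m, d̄ = (0.95+0.00)/2 = 0.475, v̄ = (0.39+0.00)/2 = 0.195 → q = 4.6×0.475×0.195 = 0.4261 m³/s
Q = Σ q = 9.146 m³/s

9.15 m³/s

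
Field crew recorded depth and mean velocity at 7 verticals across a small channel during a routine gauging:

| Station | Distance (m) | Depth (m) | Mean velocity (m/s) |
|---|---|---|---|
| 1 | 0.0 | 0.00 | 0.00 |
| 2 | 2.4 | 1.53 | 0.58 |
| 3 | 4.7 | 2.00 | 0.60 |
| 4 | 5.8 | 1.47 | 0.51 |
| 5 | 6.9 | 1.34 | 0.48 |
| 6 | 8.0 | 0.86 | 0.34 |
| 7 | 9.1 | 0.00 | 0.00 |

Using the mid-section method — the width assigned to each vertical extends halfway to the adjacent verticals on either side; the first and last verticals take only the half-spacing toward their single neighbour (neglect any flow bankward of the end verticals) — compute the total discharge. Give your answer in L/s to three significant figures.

w_2 = (4.7 − 0.0)/2 = 2.35 m; q_2 = 0.58 × 1.53 × 2.35 = 2.085 m³/s
w_3 = (5.8 − 2.4)/2 = 1.7 m; q_3 = 0.60 × 2.00 × 1.7 = 2.040 m³/s
w_4 = (6.9 − 4.7)/2 = 1.1 m; q_4 = 0.51 × 1.47 × 1.1 = 0.8247 m³/s
w_5 = (8.0 − 5.8)/2 = 1.1 m; q_5 = 0.48 × 1.34 × 1.1 = 0.7075 m³/s
w_6 = (9.1 − 6.9)/2 = 1.1 m; q_6 = 0.34 × 0.86 × 1.1 = 0.3216 m³/s
Stations 1, 7 contribute zero (depth or velocity is 0).
Q = Σ qᵢ = 5.979 m³/s
= 5.979 × 1000 = 5979 L/s

5980 L/s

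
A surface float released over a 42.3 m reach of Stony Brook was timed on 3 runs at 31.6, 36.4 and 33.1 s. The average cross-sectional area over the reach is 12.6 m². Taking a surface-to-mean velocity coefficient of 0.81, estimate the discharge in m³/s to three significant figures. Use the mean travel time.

12.8 m³/s

t̄ = (31.6 + 36.4 + 33.1) / 3 = 33.7 s
v_surface = L / t̄ = 42.3 / 33.7 = 1.255 m/s
v_mean = 0.81 × 1.255 = 1.017 m/s
Q = A × v_mean = 12.6 × 1.017 = 12.81 m³/s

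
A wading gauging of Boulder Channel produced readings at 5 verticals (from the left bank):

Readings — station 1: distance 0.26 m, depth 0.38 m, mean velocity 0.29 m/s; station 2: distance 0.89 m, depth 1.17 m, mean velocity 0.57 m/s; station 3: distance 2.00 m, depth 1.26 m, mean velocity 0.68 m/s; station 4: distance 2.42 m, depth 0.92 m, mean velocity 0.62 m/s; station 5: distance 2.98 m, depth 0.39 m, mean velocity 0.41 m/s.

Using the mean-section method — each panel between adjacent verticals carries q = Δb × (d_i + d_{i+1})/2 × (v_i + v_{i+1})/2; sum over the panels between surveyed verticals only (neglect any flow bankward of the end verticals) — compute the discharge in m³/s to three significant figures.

1.54 m³/s

Panel 1-2: Δb = 0.63 m, d̄ = (0.38+1.17)/2 = 0.775, v̄ = (0.29+0.57)/2 = 0.43 → q = 0.63×0.775×0.43 = 0.2099 m³/s
Panel 2-3: Δb = 1.11 m, d̄ = (1.17+1.26)/2 = 1.215, v̄ = (0.57+0.68)/2 = 0.625 → q = 1.11×1.215×0.625 = 0.8429 m³/s
Panel 3-4: Δb = 0.42 m, d̄ = (1.26+0.92)/2 = 1.09, v̄ = (0.68+0.62)/2 = 0.65 → q = 0.42×1.09×0.65 = 0.2976 m³/s
Panel 4-5: Δb = 0.56 m, d̄ = (0.92+0.39)/2 = 0.655, v̄ = (0.62+0.41)/2 = 0.515 → q = 0.56×0.655×0.515 = 0.1889 m³/s
Q = Σ q = 1.539 m³/s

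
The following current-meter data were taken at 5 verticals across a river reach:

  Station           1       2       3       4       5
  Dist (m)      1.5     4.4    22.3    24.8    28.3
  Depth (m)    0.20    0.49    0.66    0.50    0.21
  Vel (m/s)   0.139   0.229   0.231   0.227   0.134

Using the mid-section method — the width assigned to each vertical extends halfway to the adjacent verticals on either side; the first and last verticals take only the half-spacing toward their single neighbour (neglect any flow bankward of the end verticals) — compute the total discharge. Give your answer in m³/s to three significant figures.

3.15 m³/s

w_1 = (4.4 − 1.5)/2 = 1.45 m; q_1 = 0.139 × 0.20 × 1.45 = 0.04031 m³/s
w_2 = (22.3 − 1.5)/2 = 10.4 m; q_2 = 0.229 × 0.49 × 10.4 = 1.167 m³/s
w_3 = (24.8 − 4.4)/2 = 10.2 m; q_3 = 0.231 × 0.66 × 10.2 = 1.555 m³/s
w_4 = (28.3 − 22.3)/2 = 3 m; q_4 = 0.227 × 0.50 × 3 = 0.3405 m³/s
w_5 = (28.3 − 24.8)/2 = 1.75 m; q_5 = 0.134 × 0.21 × 1.75 = 0.04925 m³/s
Q = Σ qᵢ = 3.152 m³/s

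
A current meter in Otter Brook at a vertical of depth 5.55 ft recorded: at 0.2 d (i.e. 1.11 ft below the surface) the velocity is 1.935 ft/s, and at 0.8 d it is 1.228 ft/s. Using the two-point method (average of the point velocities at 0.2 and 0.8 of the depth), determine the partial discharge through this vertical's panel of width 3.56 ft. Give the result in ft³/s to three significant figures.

31.2 ft³/s

v̄ = (1.935 + 1.228) / 2 = 1.582 ft/s
q = v̄ × d × w = 1.582 × 5.55 × 3.56 = 31.25 ft³/s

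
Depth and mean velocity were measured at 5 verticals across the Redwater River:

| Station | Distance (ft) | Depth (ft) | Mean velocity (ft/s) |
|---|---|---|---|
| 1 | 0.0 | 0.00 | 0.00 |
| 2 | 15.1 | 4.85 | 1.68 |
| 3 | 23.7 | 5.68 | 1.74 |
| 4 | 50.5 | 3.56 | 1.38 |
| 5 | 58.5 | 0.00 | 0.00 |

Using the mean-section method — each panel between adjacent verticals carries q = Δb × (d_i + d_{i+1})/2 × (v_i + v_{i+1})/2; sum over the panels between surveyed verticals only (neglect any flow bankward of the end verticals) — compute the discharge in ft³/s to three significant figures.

311 ft³/s

Panel 1-2: Δb = 15.1 ft, d̄ = (0.00+4.85)/2 = 2.425, v̄ = (0.00+1.68)/2 = 0.84 → q = 15.1×2.425×0.84 = 30.76 ft³/s
Panel 2-3: Δb = 8.6 ft, d̄ = (4.85+5.68)/2 = 5.265, v̄ = (1.68+1.74)/2 = 1.71 → q = 8.6×5.265×1.71 = 77.43 ft³/s
Panel 3-4: Δb = 26.8 ft, d̄ = (5.68+3.56)/2 = 4.62, v̄ = (1.74+1.38)/2 = 1.56 → q = 26.8×4.62×1.56 = 193.2 ft³/s
Panel 4-5: Δb = 8 ft, d̄ = (3.56+0.00)/2 = 1.78, v̄ = (1.38+0.00)/2 = 0.69 → q = 8×1.78×0.69 = 9.826 ft³/s
Q = Σ q = 311.2 ft³/s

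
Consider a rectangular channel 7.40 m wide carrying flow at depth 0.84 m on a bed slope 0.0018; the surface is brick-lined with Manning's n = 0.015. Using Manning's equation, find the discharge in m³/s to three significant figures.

13.7 m³/s

A = b·y = 7.40 × 0.84 = 6.216 m²
P = b + 2y = 7.40 + 2×0.84 = 9.080 m
R = A/P = 6.216/9.080 = 0.6846 m
Q = (1/n)·A·R^(2/3)·S^(1/2) = (1/0.015) × 6.216 × 0.6846^(2/3) × 0.0018^(1/2) = 13.66 m³/s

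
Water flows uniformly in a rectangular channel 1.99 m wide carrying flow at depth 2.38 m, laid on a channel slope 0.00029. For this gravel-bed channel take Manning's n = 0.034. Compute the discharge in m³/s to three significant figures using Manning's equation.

A = b·y = 1.99 × 2.38 = 4.736 m²
P = b + 2y = 1.99 + 2×2.38 = 6.750 m
R = A/P = 4.736/6.750 = 0.7017 m
Q = (1/n)·A·R^(2/3)·S^(1/2) = (1/0.034) × 4.736 × 0.7017^(2/3) × 0.00029^(1/2) = 1.873 m³/s

1.87 m³/s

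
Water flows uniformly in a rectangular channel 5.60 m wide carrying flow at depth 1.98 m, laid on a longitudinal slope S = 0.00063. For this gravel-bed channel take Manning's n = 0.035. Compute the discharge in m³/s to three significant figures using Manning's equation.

A = b·y = 5.60 × 1.98 = 11.09 m²
P = b + 2y = 5.60 + 2×1.98 = 9.560 m
R = A/P = 11.09/9.560 = 1.160 m
Q = (1/n)·A·R^(2/3)·S^(1/2) = (1/0.035) × 11.09 × 1.160^(2/3) × 0.00063^(1/2) = 8.778 m³/s

8.78 m³/s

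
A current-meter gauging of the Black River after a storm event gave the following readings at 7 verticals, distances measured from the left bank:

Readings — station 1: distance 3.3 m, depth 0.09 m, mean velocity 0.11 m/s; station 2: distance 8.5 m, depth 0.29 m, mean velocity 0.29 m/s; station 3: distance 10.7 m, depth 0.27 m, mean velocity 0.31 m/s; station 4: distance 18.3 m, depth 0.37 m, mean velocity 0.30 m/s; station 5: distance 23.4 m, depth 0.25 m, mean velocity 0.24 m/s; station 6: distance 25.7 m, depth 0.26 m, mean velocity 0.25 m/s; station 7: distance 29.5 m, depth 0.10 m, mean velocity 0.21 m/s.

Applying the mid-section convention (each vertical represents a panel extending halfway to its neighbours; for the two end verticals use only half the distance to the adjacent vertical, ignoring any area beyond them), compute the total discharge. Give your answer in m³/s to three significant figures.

w_1 = (8.5 − 3.3)/2 = 2.6 m; q_1 = 0.11 × 0.09 × 2.6 = 0.02574 m³/s
w_2 = (10.7 − 3.3)/2 = 3.7 m; q_2 = 0.29 × 0.29 × 3.7 = 0.3112 m³/s
w_3 = (18.3 − 8.5)/2 = 4.9 m; q_3 = 0.31 × 0.27 × 4.9 = 0.4101 m³/s
w_4 = (23.4 − 10.7)/2 = 6.35 m; q_4 = 0.30 × 0.37 × 6.35 = 0.7049 m³/s
w_5 = (25.7 − 18.3)/2 = 3.7 m; q_5 = 0.24 × 0.25 × 3.7 = 0.2220 m³/s
w_6 = (29.5 − 23.4)/2 = 3.05 m; q_6 = 0.25 × 0.26 × 3.05 = 0.1983 m³/s
w_7 = (29.5 − 25.7)/2 = 1.9 m; q_7 = 0.21 × 0.10 × 1.9 = 0.03990 m³/s
Q = Σ qᵢ = 1.912 m³/s

1.91 m³/s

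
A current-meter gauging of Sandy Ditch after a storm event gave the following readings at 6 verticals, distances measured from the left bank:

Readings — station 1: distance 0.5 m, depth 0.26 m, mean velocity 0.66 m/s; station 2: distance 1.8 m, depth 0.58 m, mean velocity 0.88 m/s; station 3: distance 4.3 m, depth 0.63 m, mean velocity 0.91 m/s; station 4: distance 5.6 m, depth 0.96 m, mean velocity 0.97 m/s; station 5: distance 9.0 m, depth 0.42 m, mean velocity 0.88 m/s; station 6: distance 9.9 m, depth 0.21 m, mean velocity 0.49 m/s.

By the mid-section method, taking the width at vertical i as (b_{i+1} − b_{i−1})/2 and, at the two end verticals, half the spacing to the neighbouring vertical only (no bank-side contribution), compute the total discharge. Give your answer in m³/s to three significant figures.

5.20 m³/s

w_1 = (1.8 − 0.5)/2 = 0.65 m; q_1 = 0.66 × 0.26 × 0.65 = 0.1115 m³/s
w_2 = (4.3 − 0.5)/2 = 1.9 m; q_2 = 0.88 × 0.58 × 1.9 = 0.9698 m³/s
w_3 = (5.6 − 1.8)/2 = 1.9 m; q_3 = 0.91 × 0.63 × 1.9 = 1.089 m³/s
w_4 = (9.0 − 4.3)/2 = 2.35 m; q_4 = 0.97 × 0.96 × 2.35 = 2.188 m³/s
w_5 = (9.9 − 5.6)/2 = 2.15 m; q_5 = 0.88 × 0.42 × 2.15 = 0.7946 m³/s
w_6 = (9.9 − 9.0)/2 = 0.45 m; q_6 = 0.49 × 0.21 × 0.45 = 0.04631 m³/s
Q = Σ qᵢ = 5.200 m³/s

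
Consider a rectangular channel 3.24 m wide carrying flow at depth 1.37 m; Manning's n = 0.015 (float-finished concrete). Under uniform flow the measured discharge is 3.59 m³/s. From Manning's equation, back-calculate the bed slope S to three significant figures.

0.000219

A = b·y = 3.24 × 1.37 = 4.439 m²
P = b + 2y = 3.24 + 2×1.37 = 5.980 m
R = A/P = 4.439/5.980 = 0.7423 m
S = (Q·n / (1·A·R^(2/3)))² = (3.59×0.015 / (1×4.439×0.8198))² = 0.0002190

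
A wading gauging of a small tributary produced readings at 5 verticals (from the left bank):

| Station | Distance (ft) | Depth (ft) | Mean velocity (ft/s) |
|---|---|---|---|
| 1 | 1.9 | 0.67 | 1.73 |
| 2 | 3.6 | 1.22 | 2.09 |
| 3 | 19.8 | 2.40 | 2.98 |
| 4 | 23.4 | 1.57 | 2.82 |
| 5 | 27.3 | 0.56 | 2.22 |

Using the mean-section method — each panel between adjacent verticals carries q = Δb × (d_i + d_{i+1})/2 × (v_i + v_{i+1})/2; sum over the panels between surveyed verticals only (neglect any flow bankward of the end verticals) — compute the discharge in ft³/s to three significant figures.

109 ft³/s

Panel 1-2: Δb = 1.7 ft, d̄ = (0.67+1.22)/2 = 0.945, v̄ = (1.73+2.09)/2 = 1.91 → q = 1.7×0.945×1.91 = 3.068 ft³/s
Panel 2-3: Δb = 16.2 ft, d̄ = (1.22+2.40)/2 = 1.81, v̄ = (2.09+2.98)/2 = 2.535 → q = 16.2×1.81×2.535 = 74.33 ft³/s
Panel 3-4: Δb = 3.6 ft, d̄ = (2.40+1.57)/2 = 1.985, v̄ = (2.98+2.82)/2 = 2.9 → q = 3.6×1.985×2.9 = 20.72 ft³/s
Panel 4-5: Δb = 3.9 ft, d̄ = (1.57+0.56)/2 = 1.065, v̄ = (2.82+2.22)/2 = 2.52 → q = 3.9×1.065×2.52 = 10.47 ft³/s
Q = Σ q = 108.6 ft³/s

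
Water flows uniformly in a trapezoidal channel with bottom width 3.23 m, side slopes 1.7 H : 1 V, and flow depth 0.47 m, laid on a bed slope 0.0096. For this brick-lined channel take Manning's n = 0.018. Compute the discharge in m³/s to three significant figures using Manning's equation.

5.34 m³/s

A = (b + z·y)·y = (3.23 + 1.7×0.47)×0.47 = 1.894 m²
P = b + 2y√(1+z²) = 3.23 + 2×0.47×√(1+1.7²) = 5.084 m
R = A/P = 1.894/5.084 = 0.3725 m
Q = (1/n)·A·R^(2/3)·S^(1/2) = (1/0.018) × 1.894 × 0.3725^(2/3) × 0.0096^(1/2) = 5.336 m³/s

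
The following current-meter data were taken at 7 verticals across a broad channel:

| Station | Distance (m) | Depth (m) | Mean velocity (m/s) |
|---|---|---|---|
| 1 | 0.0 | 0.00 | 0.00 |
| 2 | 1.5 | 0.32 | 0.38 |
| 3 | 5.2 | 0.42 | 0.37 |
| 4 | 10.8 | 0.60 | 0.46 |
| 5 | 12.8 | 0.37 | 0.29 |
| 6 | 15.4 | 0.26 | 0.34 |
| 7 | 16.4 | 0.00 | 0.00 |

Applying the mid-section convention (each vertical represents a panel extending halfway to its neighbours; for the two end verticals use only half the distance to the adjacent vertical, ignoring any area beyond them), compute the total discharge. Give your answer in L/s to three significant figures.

2490 L/s

w_2 = (5.2 − 0.0)/2 = 2.6 m; q_2 = 0.38 × 0.32 × 2.6 = 0.3162 m³/s
w_3 = (10.8 − 1.5)/2 = 4.65 m; q_3 = 0.37 × 0.42 × 4.65 = 0.7226 m³/s
w_4 = (12.8 − 5.2)/2 = 3.8 m; q_4 = 0.46 × 0.60 × 3.8 = 1.049 m³/s
w_5 = (15.4 − 10.8)/2 = 2.3 m; q_5 = 0.29 × 0.37 × 2.3 = 0.2468 m³/s
w_6 = (16.4 − 12.8)/2 = 1.8 m; q_6 = 0.34 × 0.26 × 1.8 = 0.1591 m³/s
Stations 1, 7 contribute zero (depth or velocity is 0).
Q = Σ qᵢ = 2.493 m³/s
= 2.493 × 1000 = 2493 L/s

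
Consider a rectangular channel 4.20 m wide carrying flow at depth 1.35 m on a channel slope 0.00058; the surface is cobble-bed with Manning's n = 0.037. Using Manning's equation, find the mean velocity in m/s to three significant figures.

A = b·y = 4.20 × 1.35 = 5.670 m²
P = b + 2y = 4.20 + 2×1.35 = 6.900 m
R = A/P = 5.670/6.900 = 0.8217 m
Q = (1/n)·A·R^(2/3)·S^(1/2) = (1/0.037) × 5.670 × 0.8217^(2/3) × 0.00058^(1/2) = 3.238 m³/s
V = Q/A = 3.238/5.670 = 0.5710 m/s

0.571 m/s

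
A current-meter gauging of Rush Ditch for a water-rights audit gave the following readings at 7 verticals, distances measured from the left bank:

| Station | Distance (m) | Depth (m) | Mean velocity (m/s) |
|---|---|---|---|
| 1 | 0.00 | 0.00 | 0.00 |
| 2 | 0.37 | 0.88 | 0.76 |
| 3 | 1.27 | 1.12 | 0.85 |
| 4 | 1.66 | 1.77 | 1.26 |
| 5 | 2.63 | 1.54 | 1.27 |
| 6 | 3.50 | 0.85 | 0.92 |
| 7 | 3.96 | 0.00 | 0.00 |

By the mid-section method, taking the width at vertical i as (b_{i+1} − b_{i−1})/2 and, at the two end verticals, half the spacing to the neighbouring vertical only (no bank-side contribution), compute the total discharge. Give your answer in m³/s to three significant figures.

w_2 = (1.27 − 0.00)/2 = 0.635 m; q_2 = 0.76 × 0.88 × 0.635 = 0.4247 m³/s
w_3 = (1.66 − 0.37)/2 = 0.645 m; q_3 = 0.85 × 1.12 × 0.645 = 0.6140 m³/s
w_4 = (2.63 − 1.27)/2 = 0.68 m; q_4 = 1.26 × 1.77 × 0.68 = 1.517 m³/s
w_5 = (3.50 − 1.66)/2 = 0.92 m; q_5 = 1.27 × 1.54 × 0.92 = 1.799 m³/s
w_6 = (3.96 − 2.63)/2 = 0.665 m; q_6 = 0.92 × 0.85 × 0.665 = 0.5200 m³/s
Stations 1, 7 contribute zero (depth or velocity is 0).
Q = Σ qᵢ = 4.875 m³/s

4.87 m³/s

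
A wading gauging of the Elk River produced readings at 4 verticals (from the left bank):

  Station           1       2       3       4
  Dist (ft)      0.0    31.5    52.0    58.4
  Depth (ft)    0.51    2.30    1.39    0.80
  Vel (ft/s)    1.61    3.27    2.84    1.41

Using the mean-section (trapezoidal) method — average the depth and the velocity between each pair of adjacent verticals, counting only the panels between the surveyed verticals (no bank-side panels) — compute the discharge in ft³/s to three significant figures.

Panel 1-2: Δb = 31.5 ft, d̄ = (0.51+2.30)/2 = 1.405, v̄ = (1.61+3.27)/2 = 2.44 → q = 31.5×1.405×2.44 = 108.0 ft³/s
Panel 2-3: Δb = 20.5 ft, d̄ = (2.30+1.39)/2 = 1.845, v̄ = (3.27+2.84)/2 = 3.055 → q = 20.5×1.845×3.055 = 115.5 ft³/s
Panel 3-4: Δb = 6.4 ft, d̄ = (1.39+0.80)/2 = 1.095, v̄ = (2.84+1.41)/2 = 2.125 → q = 6.4×1.095×2.125 = 14.89 ft³/s
Q = Σ q = 238.4 ft³/s

238 ft³/s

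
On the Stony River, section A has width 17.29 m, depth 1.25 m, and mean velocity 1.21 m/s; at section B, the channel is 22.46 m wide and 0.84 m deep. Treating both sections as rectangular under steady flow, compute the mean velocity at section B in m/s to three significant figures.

Q = A₁V₁ = (17.29×1.25) × 1.21 = 26.15 m³/s
A₂ = 22.46 × 0.84 = 18.87 m²
V₂ = Q/A₂ = 26.15/18.87 = 1.386 m/s

1.39 m/s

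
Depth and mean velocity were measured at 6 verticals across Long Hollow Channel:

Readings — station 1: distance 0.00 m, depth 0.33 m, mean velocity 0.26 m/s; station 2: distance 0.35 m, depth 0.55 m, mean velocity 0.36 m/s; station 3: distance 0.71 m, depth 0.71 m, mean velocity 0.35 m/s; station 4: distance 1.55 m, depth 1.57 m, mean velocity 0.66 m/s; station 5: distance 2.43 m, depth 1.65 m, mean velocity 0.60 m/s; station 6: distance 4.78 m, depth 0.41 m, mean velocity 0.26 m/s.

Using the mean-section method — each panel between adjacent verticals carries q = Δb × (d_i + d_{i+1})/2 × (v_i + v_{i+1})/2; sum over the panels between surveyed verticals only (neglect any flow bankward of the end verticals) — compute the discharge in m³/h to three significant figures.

Panel 1-2: Δb = 0.35 m, d̄ = (0.33+0.55)/2 = 0.44, v̄ = (0.26+0.36)/2 = 0.31 → q = 0.35×0.44×0.31 = 0.04774 m³/s
Panel 2-3: Δb = 0.36 m, d̄ = (0.55+0.71)/2 = 0.63, v̄ = (0.36+0.35)/2 = 0.355 → q = 0.36×0.63×0.355 = 0.08051 m³/s
Panel 3-4: Δb = 0.84 m, d̄ = (0.71+1.57)/2 = 1.14, v̄ = (0.35+0.66)/2 = 0.505 → q = 0.84×1.14×0.505 = 0.4836 m³/s
Panel 4-5: Δb = 0.88 m, d̄ = (1.57+1.65)/2 = 1.61, v̄ = (0.66+0.60)/2 = 0.63 → q = 0.88×1.61×0.63 = 0.8926 m³/s
Panel 5-6: Δb = 2.35 m, d̄ = (1.65+0.41)/2 = 1.03, v̄ = (0.60+0.26)/2 = 0.43 → q = 2.35×1.03×0.43 = 1.041 m³/s
Q = Σ q = 2.545 m³/s
= 2.545 × 3600 = 9163 m³/h

9160 m³/h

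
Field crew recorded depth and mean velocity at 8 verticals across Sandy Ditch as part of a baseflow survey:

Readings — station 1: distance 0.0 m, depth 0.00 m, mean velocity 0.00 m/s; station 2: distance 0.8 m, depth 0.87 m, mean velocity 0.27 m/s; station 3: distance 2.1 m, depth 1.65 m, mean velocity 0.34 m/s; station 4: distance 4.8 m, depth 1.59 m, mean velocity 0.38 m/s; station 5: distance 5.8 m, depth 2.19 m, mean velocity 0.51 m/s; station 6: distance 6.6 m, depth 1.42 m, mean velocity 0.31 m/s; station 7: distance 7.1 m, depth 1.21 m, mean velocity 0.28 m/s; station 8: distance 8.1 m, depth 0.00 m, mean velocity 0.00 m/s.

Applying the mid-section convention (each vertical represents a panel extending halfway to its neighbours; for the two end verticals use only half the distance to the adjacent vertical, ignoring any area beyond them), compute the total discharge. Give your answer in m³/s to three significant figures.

w_2 = (2.1 − 0.0)/2 = 1.05 m; q_2 = 0.27 × 0.87 × 1.05 = 0.2466 m³/s
w_3 = (4.8 − 0.8)/2 = 2 m; q_3 = 0.34 × 1.65 × 2 = 1.122 m³/s
w_4 = (5.8 − 2.1)/2 = 1.85 m; q_4 = 0.38 × 1.59 × 1.85 = 1.118 m³/s
w_5 = (6.6 − 4.8)/2 = 0.9 m; q_5 = 0.51 × 2.19 × 0.9 = 1.005 m³/s
w_6 = (7.1 − 5.8)/2 = 0.65 m; q_6 = 0.31 × 1.42 × 0.65 = 0.2861 m³/s
w_7 = (8.1 − 6.6)/2 = 0.75 m; q_7 = 0.28 × 1.21 × 0.75 = 0.2541 m³/s
Stations 1, 8 contribute zero (depth or velocity is 0).
Q = Σ qᵢ = 4.032 m³/s

4.03 m³/s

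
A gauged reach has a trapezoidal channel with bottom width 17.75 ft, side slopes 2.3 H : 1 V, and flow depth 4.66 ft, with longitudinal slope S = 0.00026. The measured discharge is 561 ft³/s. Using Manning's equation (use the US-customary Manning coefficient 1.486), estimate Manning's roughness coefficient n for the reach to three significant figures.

A = (b + z·y)·y = (17.75 + 2.3×4.66)×4.66 = 132.7 ft²
P = b + 2y√(1+z²) = 17.75 + 2×4.66×√(1+2.3²) = 41.12 ft
R = A/P = 132.7/41.12 = 3.226 ft
n = (1.486/Q)·A·R^(2/3)·S^(1/2) = (1.486/561) × 132.7 × 2.183 × 0.01612 = 0.01237

0.0124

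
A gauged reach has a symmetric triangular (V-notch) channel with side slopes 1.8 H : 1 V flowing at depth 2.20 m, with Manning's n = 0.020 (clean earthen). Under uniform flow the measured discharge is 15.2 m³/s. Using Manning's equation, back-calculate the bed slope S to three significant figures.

0.00128

A = z·y² = 1.8×2.20² = 8.712 m²
P = 2y√(1+z²) = 2×2.20×√(1+1.8²) = 9.060 m
R = A/P = 8.712/9.060 = 0.9616 m
S = (Q·n / (1·A·R^(2/3)))² = (15.2×0.020 / (1×8.712×0.9742))² = 0.001283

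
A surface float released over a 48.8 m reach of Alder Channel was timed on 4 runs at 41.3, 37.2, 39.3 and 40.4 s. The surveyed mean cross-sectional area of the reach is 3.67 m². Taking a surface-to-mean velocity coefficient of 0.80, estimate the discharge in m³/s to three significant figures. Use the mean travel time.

t̄ = (41.3 + 37.2 + 39.3 + 40.4) / 4 = 39.55 s
v_surface = L / t̄ = 48.8 / 39.55 = 1.234 m/s
v_mean = 0.80 × 1.234 = 0.9871 m/s
Q = A × v_mean = 3.67 × 0.9871 = 3.623 m³/s

3.62 m³/s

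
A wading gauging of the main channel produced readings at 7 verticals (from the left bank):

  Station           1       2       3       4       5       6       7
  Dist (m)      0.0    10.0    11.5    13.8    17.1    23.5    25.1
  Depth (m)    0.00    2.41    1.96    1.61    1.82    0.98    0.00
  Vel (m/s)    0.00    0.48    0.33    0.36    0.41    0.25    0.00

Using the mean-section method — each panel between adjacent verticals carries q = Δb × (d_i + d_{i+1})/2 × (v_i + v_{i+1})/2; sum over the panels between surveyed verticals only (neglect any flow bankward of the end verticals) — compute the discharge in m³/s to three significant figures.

Panel 1-2: Δb = 10 m, d̄ = (0.00+2.41)/2 = 1.205, v̄ = (0.00+0.48)/2 = 0.24 → q = 10×1.205×0.24 = 2.892 m³/s
Panel 2-3: Δb = 1.5 m, d̄ = (2.41+1.96)/2 = 2.185, v̄ = (0.48+0.33)/2 = 0.405 → q = 1.5×2.185×0.405 = 1.327 m³/s
Panel 3-4: Δb = 2.3 m, d̄ = (1.96+1.61)/2 = 1.785, v̄ = (0.33+0.36)/2 = 0.345 → q = 2.3×1.785×0.345 = 1.416 m³/s
Panel 4-5: Δb = 3.3 m, d̄ = (1.61+1.82)/2 = 1.715, v̄ = (0.36+0.41)/2 = 0.385 → q = 3.3×1.715×0.385 = 2.179 m³/s
Panel 5-6: Δb = 6.4 m, d̄ = (1.82+0.98)/2 = 1.4, v̄ = (0.41+0.25)/2 = 0.33 → q = 6.4×1.4×0.33 = 2.957 m³/s
Panel 6-7: Δb = 1.6 m, d̄ = (0.98+0.00)/2 = 0.49, v̄ = (0.25+0.00)/2 = 0.125 → q = 1.6×0.49×0.125 = 0.09800 m³/s
Q = Σ q = 10.87 m³/s

10.9 m³/s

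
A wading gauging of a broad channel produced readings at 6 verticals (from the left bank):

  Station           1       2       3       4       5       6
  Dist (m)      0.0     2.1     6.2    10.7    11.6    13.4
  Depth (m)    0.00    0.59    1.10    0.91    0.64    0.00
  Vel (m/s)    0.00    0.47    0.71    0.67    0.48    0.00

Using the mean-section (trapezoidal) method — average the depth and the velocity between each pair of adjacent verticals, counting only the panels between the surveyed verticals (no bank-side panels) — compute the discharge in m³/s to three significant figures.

5.85 m³/s

Panel 1-2: Δb = 2.1 m, d̄ = (0.00+0.59)/2 = 0.295, v̄ = (0.00+0.47)/2 = 0.235 → q = 2.1×0.295×0.235 = 0.1456 m³/s
Panel 2-3: Δb = 4.1 m, d̄ = (0.59+1.10)/2 = 0.845, v̄ = (0.47+0.71)/2 = 0.59 → q = 4.1×0.845×0.59 = 2.044 m³/s
Panel 3-4: Δb = 4.5 m, d̄ = (1.10+0.91)/2 = 1.005, v̄ = (0.71+0.67)/2 = 0.69 → q = 4.5×1.005×0.69 = 3.121 m³/s
Panel 4-5: Δb = 0.9 m, d̄ = (0.91+0.64)/2 = 0.775, v̄ = (0.67+0.48)/2 = 0.575 → q = 0.9×0.775×0.575 = 0.4011 m³/s
Panel 5-6: Δb = 1.8 m, d̄ = (0.64+0.00)/2 = 0.32, v̄ = (0.48+0.00)/2 = 0.24 → q = 1.8×0.32×0.24 = 0.1382 m³/s
Q = Σ q = 5.849 m³/s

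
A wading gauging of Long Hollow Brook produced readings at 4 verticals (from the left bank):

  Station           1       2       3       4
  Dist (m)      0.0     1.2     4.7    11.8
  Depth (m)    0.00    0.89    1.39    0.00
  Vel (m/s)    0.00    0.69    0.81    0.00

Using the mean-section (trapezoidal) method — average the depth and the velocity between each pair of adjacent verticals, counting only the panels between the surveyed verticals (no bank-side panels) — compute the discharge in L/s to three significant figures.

Panel 1-2: Δb = 1.2 m, d̄ = (0.00+0.89)/2 = 0.445, v̄ = (0.00+0.69)/2 = 0.345 → q = 1.2×0.445×0.345 = 0.1842 m³/s
Panel 2-3: Δb = 3.5 m, d̄ = (0.89+1.39)/2 = 1.14, v̄ = (0.69+0.81)/2 = 0.75 → q = 3.5×1.14×0.75 = 2.993 m³/s
Panel 3-4: Δb = 7.1 m, d̄ = (1.39+0.00)/2 = 0.695, v̄ = (0.81+0.00)/2 = 0.405 → q = 7.1×0.695×0.405 = 1.998 m³/s
Q = Σ q = 5.175 m³/s
= 5.175 × 1000 = 5175 L/s

5180 L/s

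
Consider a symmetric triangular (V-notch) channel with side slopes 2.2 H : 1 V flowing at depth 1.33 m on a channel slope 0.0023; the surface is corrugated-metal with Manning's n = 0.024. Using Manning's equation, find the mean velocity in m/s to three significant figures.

1.43 m/s

A = z·y² = 2.2×1.33² = 3.892 m²
P = 2y√(1+z²) = 2×1.33×√(1+2.2²) = 6.428 m
R = A/P = 3.892/6.428 = 0.6054 m
Q = (1/n)·A·R^(2/3)·S^(1/2) = (1/0.024) × 3.892 × 0.6054^(2/3) × 0.0023^(1/2) = 5.565 m³/s
V = Q/A = 5.565/3.892 = 1.430 m/s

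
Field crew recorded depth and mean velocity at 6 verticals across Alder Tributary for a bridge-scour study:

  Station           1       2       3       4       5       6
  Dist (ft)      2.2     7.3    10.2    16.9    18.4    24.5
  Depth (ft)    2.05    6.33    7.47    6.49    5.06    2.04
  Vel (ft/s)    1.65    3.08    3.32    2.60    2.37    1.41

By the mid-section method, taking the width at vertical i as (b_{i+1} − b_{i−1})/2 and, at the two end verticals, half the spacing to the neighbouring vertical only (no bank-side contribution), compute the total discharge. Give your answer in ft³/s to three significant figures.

w_1 = (7.3 − 2.2)/2 = 2.55 ft; q_1 = 1.65 × 2.05 × 2.55 = 8.625 ft³/s
w_2 = (10.2 − 2.2)/2 = 4 ft; q_2 = 3.08 × 6.33 × 4 = 77.99 ft³/s
w_3 = (16.9 − 7.3)/2 = 4.8 ft; q_3 = 3.32 × 7.47 × 4.8 = 119.0 ft³/s
w_4 = (18.4 − 10.2)/2 = 4.1 ft; q_4 = 2.60 × 6.49 × 4.1 = 69.18 ft³/s
w_5 = (24.5 − 16.9)/2 = 3.8 ft; q_5 = 2.37 × 5.06 × 3.8 = 45.57 ft³/s
w_6 = (24.5 − 18.4)/2 = 3.05 ft; q_6 = 1.41 × 2.04 × 3.05 = 8.773 ft³/s
Q = Σ qᵢ = 329.2 ft³/s

329 ft³/s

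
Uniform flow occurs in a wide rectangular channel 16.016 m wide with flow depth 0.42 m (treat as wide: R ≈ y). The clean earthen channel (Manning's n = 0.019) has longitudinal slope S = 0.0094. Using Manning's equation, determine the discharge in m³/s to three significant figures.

19.3 m³/s

A = b·y = 16.016 × 0.42 = 6.727 m²
Wide channel: R ≈ y = 0.42 m
Q = (1/n)·A·R^(2/3)·S^(1/2) = (1/0.019) × 6.727 × 0.4200^(2/3) × 0.0094^(1/2) = 19.25 m³/s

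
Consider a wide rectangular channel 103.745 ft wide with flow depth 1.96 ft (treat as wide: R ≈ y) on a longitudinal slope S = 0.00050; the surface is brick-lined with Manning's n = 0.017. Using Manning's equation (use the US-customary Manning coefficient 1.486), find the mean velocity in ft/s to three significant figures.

3.06 ft/s

A = b·y = 103.745 × 1.96 = 203.3 ft²
Wide channel: R ≈ y = 1.96 ft
Q = (1.486/n)·A·R^(2/3)·S^(1/2) = (1.486/0.017) × 203.3 × 1.960^(2/3) × 0.00050^(1/2) = 622.5 ft³/s
V = Q/A = 622.5/203.3 = 3.061 ft/s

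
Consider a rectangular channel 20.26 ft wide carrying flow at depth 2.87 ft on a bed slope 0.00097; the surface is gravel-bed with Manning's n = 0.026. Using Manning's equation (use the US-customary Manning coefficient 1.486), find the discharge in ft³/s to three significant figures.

A = b·y = 20.26 × 2.87 = 58.15 ft²
P = b + 2y = 20.26 + 2×2.87 = 26.00 ft
R = A/P = 58.15/26.00 = 2.236 ft
Q = (1.486/n)·A·R^(2/3)·S^(1/2) = (1.486/0.026) × 58.15 × 2.236^(2/3) × 0.00097^(1/2) = 177.0 ft³/s

177 ft³/s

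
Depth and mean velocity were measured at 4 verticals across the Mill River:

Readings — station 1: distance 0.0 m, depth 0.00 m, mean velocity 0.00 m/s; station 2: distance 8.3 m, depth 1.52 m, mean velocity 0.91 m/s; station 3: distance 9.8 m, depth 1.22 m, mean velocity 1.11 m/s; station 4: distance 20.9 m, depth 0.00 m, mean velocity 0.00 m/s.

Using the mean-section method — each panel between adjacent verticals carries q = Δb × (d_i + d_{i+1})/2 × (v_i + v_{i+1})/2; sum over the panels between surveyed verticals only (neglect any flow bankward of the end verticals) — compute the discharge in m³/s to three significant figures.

8.70 m³/s

Panel 1-2: Δb = 8.3 m, d̄ = (0.00+1.52)/2 = 0.76, v̄ = (0.00+0.91)/2 = 0.455 → q = 8.3×0.76×0.455 = 2.870 m³/s
Panel 2-3: Δb = 1.5 m, d̄ = (1.52+1.22)/2 = 1.37, v̄ = (0.91+1.11)/2 = 1.01 → q = 1.5×1.37×1.01 = 2.076 m³/s
Panel 3-4: Δb = 11.1 m, d̄ = (1.22+0.00)/2 = 0.61, v̄ = (1.11+0.00)/2 = 0.555 → q = 11.1×0.61×0.555 = 3.758 m³/s
Q = Σ q = 8.704 m³/s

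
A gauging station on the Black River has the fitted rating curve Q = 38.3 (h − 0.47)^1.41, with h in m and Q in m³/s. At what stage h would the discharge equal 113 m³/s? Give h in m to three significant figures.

2.62 m

h − h₀ = (Q/C)^(1/b) = (113/38.3)^(1/1.41) = 2.154 m
h = 0.47 + 2.154 = 2.624 m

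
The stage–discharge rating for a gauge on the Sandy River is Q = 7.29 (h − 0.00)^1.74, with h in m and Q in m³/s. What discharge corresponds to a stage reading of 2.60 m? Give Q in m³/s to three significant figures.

Q = 7.29 × (2.60 − 0.00)^1.74 = 7.29 × 2.6^1.74 = 38.44 m³/s

38.4 m³/s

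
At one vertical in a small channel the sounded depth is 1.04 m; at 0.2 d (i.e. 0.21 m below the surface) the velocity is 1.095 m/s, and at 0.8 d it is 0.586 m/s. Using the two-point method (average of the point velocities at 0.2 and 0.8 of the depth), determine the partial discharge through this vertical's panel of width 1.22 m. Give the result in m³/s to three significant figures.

v̄ = (1.095 + 0.586) / 2 = 0.8405 m/s
q = v̄ × d × w = 0.8405 × 1.04 × 1.22 = 1.066 m³/s

1.07 m³/s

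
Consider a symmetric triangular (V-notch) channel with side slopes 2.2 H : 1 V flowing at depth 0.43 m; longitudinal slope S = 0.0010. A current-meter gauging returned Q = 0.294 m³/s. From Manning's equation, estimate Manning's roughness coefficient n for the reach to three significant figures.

A = z·y² = 2.2×0.43² = 0.4068 m²
P = 2y√(1+z²) = 2×0.43×√(1+2.2²) = 2.078 m
R = A/P = 0.4068/2.078 = 0.1957 m
n = (1/Q)·A·R^(2/3)·S^(1/2) = (1/0.294) × 0.4068 × 0.3371 × 0.03162 = 0.01475

0.0147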